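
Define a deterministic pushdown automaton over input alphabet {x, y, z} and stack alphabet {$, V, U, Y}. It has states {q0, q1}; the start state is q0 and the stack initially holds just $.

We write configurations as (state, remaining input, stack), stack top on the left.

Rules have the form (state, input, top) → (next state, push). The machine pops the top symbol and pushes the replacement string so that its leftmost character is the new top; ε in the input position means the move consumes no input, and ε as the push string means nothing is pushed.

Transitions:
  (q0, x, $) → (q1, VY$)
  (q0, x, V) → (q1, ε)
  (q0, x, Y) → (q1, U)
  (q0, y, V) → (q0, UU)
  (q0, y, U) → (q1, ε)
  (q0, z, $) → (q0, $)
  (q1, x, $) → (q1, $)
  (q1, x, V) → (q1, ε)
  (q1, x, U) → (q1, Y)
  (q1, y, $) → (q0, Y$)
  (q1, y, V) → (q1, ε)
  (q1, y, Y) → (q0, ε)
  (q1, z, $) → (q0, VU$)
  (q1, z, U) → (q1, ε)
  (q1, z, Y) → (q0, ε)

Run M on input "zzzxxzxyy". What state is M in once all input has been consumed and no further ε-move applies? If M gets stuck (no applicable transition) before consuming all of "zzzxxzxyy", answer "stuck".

q0

(q0, zzzxxzxyy, $)
  read z, top $: go to q0, push $ → (q0, zzxxzxyy, $)
  read z, top $: go to q0, push $ → (q0, zxxzxyy, $)
  read z, top $: go to q0, push $ → (q0, xxzxyy, $)
  read x, top $: go to q1, push VY$ → (q1, xzxyy, VY$)
  read x, top V: go to q1, push ε → (q1, zxyy, Y$)
  read z, top Y: go to q0, push ε → (q0, xyy, $)
  read x, top $: go to q1, push VY$ → (q1, yy, VY$)
  read y, top V: go to q1, push ε → (q1, y, Y$)
  read y, top Y: go to q0, push ε → (q0, ε, $)
All input consumed; M is in state q0.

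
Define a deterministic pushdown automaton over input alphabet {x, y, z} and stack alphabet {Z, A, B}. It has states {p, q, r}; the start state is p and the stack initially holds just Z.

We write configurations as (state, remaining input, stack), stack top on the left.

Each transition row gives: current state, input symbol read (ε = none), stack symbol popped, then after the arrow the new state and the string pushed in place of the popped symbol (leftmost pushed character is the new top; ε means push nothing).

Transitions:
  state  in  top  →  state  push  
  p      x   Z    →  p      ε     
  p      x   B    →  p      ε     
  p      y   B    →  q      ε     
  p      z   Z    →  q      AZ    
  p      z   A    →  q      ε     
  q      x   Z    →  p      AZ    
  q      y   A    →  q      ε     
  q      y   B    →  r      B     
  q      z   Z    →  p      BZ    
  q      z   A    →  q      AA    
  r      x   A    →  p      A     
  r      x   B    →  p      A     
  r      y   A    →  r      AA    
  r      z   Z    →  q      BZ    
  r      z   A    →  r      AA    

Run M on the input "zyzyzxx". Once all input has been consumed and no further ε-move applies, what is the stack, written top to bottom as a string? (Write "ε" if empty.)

(p, zyzyzxx, Z)
  read z, top Z: go to q, push AZ → (q, yzyzxx, AZ)
  read y, top A: go to q, push ε → (q, zyzxx, Z)
  read z, top Z: go to p, push BZ → (p, yzxx, BZ)
  read y, top B: go to q, push ε → (q, zxx, Z)
  read z, top Z: go to p, push BZ → (p, xx, BZ)
  read x, top B: go to p, push ε → (p, x, Z)
  read x, top Z: go to p, push ε → (p, ε, ε)
All input consumed in state p with stack ε.

ε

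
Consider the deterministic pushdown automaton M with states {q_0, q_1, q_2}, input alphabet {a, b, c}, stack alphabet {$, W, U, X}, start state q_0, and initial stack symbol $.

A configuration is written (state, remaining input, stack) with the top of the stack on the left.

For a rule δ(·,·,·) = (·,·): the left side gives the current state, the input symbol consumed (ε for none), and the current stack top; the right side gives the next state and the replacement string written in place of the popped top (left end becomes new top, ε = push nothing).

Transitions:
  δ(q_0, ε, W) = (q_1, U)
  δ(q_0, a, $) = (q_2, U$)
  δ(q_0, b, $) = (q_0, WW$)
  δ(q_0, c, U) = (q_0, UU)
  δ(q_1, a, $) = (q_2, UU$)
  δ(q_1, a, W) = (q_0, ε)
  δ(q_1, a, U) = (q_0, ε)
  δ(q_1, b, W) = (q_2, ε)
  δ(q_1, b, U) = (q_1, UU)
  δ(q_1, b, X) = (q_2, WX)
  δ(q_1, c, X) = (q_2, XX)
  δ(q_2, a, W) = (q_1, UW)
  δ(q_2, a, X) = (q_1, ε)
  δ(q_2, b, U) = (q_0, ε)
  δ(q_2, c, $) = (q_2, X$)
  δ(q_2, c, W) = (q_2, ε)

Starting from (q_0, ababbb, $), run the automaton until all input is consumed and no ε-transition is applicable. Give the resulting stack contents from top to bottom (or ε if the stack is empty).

(q_0, ababbb, $)
  read a, top $: go to q_2, push U$ → (q_2, babbb, U$)
  read b, top U: go to q_0, push ε → (q_0, abbb, $)
  read a, top $: go to q_2, push U$ → (q_2, bbb, U$)
  read b, top U: go to q_0, push ε → (q_0, bb, $)
  read b, top $: go to q_0, push WW$ → (q_0, b, WW$)
  ε-move, top W: go to q_1, push U → (q_1, b, UW$)
  read b, top U: go to q_1, push UU → (q_1, ε, UUW$)
All input consumed in state q_1 with stack UUW$.

UUW$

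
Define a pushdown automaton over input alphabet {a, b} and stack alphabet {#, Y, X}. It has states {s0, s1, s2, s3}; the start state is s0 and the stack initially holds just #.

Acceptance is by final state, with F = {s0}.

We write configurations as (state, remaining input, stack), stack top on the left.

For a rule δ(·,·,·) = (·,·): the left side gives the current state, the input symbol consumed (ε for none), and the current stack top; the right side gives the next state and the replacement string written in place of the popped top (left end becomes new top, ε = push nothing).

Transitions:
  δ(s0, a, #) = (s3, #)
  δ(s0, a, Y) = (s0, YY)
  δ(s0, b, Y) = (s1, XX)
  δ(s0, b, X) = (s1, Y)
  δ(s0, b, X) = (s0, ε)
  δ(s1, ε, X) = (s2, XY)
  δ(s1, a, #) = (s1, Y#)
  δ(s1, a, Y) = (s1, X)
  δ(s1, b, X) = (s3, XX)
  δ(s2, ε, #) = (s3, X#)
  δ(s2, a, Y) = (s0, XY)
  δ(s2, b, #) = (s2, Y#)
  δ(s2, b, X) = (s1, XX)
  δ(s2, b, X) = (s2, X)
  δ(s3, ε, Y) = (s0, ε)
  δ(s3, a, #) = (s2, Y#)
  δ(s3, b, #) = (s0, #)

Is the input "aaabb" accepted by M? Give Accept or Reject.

No computation consumes all input and reaches a final state.

Reject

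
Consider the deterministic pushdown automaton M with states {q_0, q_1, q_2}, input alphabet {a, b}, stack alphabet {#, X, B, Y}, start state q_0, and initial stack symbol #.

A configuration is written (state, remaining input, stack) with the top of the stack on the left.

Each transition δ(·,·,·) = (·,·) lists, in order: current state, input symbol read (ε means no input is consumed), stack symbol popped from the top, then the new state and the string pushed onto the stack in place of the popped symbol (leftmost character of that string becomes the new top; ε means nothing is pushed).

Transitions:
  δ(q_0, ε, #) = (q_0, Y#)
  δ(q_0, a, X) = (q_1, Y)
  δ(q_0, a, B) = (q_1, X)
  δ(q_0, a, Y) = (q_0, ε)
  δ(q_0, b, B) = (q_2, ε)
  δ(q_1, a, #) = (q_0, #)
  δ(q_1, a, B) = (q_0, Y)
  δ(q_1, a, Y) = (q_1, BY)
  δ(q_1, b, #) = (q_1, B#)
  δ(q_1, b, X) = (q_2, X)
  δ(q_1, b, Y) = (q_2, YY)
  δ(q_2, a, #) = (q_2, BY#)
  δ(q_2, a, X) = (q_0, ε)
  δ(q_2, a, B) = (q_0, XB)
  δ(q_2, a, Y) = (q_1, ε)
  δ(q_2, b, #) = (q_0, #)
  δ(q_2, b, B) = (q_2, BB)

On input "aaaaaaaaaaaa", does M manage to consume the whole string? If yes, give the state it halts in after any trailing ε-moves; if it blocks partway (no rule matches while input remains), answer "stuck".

(q_0, aaaaaaaaaaaa, #)
  ε-move, top #: go to q_0, push Y# → (q_0, aaaaaaaaaaaa, Y#)
  read a, top Y: go to q_0, push ε → (q_0, aaaaaaaaaaa, #)
  ε-move, top #: go to q_0, push Y# → (q_0, aaaaaaaaaaa, Y#)
  read a, top Y: go to q_0, push ε → (q_0, aaaaaaaaaa, #)
  ε-move, top #: go to q_0, push Y# → (q_0, aaaaaaaaaa, Y#)
  read a, top Y: go to q_0, push ε → (q_0, aaaaaaaaa, #)
  ε-move, top #: go to q_0, push Y# → (q_0, aaaaaaaaa, Y#)
  read a, top Y: go to q_0, push ε → (q_0, aaaaaaaa, #)
  ε-move, top #: go to q_0, push Y# → (q_0, aaaaaaaa, Y#)
  read a, top Y: go to q_0, push ε → (q_0, aaaaaaa, #)
  ε-move, top #: go to q_0, push Y# → (q_0, aaaaaaa, Y#)
  read a, top Y: go to q_0, push ε → (q_0, aaaaaa, #)
  ε-move, top #: go to q_0, push Y# → (q_0, aaaaaa, Y#)
  read a, top Y: go to q_0, push ε → (q_0, aaaaa, #)
  ε-move, top #: go to q_0, push Y# → (q_0, aaaaa, Y#)
  read a, top Y: go to q_0, push ε → (q_0, aaaa, #)
  ε-move, top #: go to q_0, push Y# → (q_0, aaaa, Y#)
  read a, top Y: go to q_0, push ε → (q_0, aaa, #)
  ε-move, top #: go to q_0, push Y# → (q_0, aaa, Y#)
  read a, top Y: go to q_0, push ε → (q_0, aa, #)
  ε-move, top #: go to q_0, push Y# → (q_0, aa, Y#)
  read a, top Y: go to q_0, push ε → (q_0, a, #)
  ε-move, top #: go to q_0, push Y# → (q_0, a, Y#)
  read a, top Y: go to q_0, push ε → (q_0, ε, #)
  ε-move, top #: go to q_0, push Y# → (q_0, ε, Y#)
All input consumed; M is in state q_0.

q_0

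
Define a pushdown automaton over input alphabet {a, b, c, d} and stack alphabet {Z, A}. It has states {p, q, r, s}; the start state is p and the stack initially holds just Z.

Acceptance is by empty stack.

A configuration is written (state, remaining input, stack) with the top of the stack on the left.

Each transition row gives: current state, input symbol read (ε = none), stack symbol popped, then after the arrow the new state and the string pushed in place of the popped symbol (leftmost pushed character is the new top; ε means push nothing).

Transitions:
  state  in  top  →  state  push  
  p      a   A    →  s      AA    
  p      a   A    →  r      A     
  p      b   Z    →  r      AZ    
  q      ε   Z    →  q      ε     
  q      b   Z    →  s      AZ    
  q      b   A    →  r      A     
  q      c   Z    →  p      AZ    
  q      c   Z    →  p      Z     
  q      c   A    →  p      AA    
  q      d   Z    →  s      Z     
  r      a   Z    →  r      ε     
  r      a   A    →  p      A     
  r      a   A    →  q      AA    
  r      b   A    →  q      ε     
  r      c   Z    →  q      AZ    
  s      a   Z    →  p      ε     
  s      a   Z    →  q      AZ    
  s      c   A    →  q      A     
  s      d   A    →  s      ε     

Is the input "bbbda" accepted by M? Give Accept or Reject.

One accepting computation: (p, bbbda, Z) ⊢ (r, bbda, AZ) ⊢ (q, bda, Z) ⊢ (s, da, AZ) ⊢ (s, a, Z) ⊢ (p, ε, ε)
All input consumed and the stack is empty.

Accept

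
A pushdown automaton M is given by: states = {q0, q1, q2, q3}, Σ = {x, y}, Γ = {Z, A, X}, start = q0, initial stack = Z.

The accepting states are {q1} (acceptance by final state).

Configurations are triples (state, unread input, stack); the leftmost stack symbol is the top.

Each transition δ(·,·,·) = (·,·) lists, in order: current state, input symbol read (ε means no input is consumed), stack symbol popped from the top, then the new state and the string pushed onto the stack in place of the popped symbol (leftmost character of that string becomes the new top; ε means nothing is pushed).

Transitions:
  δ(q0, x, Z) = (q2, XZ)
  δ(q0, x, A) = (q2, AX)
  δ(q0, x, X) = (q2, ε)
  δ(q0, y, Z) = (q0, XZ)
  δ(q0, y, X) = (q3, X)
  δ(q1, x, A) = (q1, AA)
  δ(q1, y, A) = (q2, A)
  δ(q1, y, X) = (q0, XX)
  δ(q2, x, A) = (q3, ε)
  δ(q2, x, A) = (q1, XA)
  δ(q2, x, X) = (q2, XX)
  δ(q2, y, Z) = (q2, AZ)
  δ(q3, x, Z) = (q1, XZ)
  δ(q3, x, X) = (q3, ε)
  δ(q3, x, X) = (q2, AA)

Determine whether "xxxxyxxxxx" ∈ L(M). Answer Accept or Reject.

No computation consumes all input and reaches a final state.

Reject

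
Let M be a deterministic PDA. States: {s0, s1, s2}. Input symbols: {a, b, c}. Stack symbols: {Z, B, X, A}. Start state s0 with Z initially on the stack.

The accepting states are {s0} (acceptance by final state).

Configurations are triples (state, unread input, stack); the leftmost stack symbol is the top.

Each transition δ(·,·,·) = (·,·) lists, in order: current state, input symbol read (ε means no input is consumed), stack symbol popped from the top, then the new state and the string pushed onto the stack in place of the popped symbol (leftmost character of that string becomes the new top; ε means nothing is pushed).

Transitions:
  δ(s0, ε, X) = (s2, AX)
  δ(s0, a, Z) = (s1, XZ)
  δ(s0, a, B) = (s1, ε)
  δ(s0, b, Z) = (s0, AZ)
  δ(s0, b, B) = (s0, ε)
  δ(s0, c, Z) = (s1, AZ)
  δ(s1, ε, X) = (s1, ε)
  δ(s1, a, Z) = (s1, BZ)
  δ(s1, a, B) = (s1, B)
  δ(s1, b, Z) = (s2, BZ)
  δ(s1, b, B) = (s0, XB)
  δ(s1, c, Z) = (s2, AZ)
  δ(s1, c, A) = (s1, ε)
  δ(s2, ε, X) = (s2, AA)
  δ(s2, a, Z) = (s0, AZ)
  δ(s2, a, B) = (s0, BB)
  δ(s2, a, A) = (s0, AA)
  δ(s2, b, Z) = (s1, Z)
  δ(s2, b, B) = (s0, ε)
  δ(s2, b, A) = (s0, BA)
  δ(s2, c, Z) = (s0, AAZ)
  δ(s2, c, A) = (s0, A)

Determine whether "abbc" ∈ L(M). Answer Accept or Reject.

(s0, abbc, Z)
  read a, top Z: go to s1, push XZ → (s1, bbc, XZ)
  ε-move, top X: go to s1, push ε → (s1, bbc, Z)
  read b, top Z: go to s2, push BZ → (s2, bc, BZ)
  read b, top B: go to s0, push ε → (s0, c, Z)
  read c, top Z: go to s1, push AZ → (s1, ε, AZ)
All input consumed; state s1 ∉ F and no further ε-move applies.

Reject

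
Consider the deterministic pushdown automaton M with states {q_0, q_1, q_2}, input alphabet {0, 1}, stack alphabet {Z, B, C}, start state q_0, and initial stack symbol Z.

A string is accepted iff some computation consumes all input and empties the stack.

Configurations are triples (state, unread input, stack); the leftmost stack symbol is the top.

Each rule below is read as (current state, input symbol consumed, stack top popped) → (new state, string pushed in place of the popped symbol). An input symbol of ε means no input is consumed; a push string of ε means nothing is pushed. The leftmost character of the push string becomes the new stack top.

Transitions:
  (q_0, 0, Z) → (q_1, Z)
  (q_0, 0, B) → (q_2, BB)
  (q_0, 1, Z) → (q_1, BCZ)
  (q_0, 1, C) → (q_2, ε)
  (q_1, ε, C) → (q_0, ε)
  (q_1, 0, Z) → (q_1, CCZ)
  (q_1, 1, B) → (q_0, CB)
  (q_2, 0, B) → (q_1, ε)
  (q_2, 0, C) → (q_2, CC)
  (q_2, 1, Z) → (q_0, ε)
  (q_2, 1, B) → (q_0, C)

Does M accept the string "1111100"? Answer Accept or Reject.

Reject

(q_0, 1111100, Z) ⊢ (q_1, 111100, BCZ) ⊢ (q_0, 11100, CBCZ) ⊢ (q_2, 1100, BCZ) ⊢ (q_0, 100, CCZ) ⊢ (q_2, 00, CZ) ⊢ (q_2, 0, CCZ) ⊢ (q_2, ε, CCCZ)
All input consumed; stack is CCCZ, not empty, and no further ε-move applies.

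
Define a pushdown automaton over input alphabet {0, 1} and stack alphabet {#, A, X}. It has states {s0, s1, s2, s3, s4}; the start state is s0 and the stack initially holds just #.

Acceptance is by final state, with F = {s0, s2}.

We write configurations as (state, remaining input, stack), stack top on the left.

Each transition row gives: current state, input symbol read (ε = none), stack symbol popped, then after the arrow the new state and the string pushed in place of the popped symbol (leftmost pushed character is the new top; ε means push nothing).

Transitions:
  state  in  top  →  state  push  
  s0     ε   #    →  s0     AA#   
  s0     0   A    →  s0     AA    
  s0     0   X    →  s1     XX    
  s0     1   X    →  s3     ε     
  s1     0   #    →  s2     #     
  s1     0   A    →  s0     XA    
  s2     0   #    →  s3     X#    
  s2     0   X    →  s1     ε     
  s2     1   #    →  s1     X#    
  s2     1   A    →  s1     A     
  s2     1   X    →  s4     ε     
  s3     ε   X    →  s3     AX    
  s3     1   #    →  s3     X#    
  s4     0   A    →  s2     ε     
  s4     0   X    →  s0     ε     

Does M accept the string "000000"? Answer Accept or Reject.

Accept

One accepting computation: (s0, 000000, #) ⊢ (s0, 000000, AA#) ⊢ (s0, 00000, AAA#) ⊢ (s0, 0000, AAAA#) ⊢ (s0, 000, AAAAA#) ⊢ (s0, 00, AAAAAA#) ⊢ (s0, 0, AAAAAAA#) ⊢ (s0, ε, AAAAAAAA#)
All input consumed and state s0 ∈ F.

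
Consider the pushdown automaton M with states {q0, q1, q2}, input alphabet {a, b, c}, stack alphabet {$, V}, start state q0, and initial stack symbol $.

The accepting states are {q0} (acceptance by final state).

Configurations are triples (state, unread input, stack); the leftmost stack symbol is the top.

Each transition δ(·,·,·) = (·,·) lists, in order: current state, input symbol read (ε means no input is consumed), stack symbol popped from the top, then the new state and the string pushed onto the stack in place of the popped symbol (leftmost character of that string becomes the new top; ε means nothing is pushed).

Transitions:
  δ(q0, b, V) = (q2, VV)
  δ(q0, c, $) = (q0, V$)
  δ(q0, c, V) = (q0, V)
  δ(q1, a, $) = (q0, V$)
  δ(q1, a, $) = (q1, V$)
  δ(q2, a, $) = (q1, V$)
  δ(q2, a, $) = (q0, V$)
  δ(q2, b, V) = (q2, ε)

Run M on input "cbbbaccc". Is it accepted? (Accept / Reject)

Accept

One accepting computation: (q0, cbbbaccc, $) ⊢ (q0, bbbaccc, V$) ⊢ (q2, bbaccc, VV$) ⊢ (q2, baccc, V$) ⊢ (q2, accc, $) ⊢ (q0, ccc, V$) ⊢ (q0, cc, V$) ⊢ (q0, c, V$) ⊢ (q0, ε, V$)
All input consumed and state q0 ∈ F.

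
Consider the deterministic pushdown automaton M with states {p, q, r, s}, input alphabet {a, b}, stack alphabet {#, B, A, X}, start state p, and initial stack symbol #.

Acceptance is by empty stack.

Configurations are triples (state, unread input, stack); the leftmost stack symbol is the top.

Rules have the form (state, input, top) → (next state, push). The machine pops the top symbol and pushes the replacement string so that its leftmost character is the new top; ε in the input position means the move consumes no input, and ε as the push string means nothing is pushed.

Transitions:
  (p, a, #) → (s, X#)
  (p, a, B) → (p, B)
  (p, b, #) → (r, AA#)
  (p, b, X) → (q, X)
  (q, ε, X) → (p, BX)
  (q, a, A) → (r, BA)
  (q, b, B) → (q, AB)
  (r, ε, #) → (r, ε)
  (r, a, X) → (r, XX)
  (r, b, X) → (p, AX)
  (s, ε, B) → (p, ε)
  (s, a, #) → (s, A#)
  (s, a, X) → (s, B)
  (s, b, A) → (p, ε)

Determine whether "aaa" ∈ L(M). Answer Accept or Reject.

Reject

(p, aaa, #) ⊢ (s, aa, X#) ⊢ (s, a, B#) ⊢ (p, a, #) ⊢ (s, ε, X#)
All input consumed; stack is X#, not empty, and no further ε-move applies.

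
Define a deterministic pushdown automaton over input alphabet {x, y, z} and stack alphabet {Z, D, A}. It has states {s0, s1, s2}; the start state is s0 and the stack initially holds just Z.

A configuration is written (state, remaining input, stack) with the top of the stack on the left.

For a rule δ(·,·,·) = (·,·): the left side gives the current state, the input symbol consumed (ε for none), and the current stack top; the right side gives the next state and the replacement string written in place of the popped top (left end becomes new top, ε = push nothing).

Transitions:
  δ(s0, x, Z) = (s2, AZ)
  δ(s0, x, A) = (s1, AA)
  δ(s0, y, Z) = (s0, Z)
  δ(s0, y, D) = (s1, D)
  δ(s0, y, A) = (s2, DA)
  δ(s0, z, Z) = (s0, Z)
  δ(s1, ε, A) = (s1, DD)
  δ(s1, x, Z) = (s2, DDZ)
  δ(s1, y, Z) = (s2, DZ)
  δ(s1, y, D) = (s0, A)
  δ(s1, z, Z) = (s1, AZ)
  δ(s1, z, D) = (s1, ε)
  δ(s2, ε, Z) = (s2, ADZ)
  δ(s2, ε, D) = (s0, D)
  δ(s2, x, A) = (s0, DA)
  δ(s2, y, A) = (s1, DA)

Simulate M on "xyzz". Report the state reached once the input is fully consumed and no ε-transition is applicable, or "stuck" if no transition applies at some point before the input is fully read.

(s0, xyzz, Z)
  read x, top Z: go to s2, push AZ → (s2, yzz, AZ)
  read y, top A: go to s1, push DA → (s1, zz, DAZ)
  read z, top D: go to s1, push ε → (s1, z, AZ)
  ε-move, top A: go to s1, push DD → (s1, z, DDZ)
  read z, top D: go to s1, push ε → (s1, ε, DZ)
All input consumed; M is in state s1.

s1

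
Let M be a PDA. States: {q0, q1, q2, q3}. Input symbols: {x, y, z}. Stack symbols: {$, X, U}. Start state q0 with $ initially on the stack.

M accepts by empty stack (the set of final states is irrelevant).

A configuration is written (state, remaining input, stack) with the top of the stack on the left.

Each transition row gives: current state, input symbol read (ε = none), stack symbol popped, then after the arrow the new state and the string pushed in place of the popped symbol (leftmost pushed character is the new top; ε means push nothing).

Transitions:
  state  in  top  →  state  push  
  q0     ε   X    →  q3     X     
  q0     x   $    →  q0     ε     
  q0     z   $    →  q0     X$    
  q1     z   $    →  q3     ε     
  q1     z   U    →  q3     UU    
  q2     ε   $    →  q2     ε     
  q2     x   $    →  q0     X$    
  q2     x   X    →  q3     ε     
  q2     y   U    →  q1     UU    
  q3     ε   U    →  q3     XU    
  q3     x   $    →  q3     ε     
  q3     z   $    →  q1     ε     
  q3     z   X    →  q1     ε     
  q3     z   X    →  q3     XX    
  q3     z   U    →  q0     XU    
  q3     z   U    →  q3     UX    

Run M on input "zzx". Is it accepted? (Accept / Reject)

No computation consumes all input and empties the stack.

Reject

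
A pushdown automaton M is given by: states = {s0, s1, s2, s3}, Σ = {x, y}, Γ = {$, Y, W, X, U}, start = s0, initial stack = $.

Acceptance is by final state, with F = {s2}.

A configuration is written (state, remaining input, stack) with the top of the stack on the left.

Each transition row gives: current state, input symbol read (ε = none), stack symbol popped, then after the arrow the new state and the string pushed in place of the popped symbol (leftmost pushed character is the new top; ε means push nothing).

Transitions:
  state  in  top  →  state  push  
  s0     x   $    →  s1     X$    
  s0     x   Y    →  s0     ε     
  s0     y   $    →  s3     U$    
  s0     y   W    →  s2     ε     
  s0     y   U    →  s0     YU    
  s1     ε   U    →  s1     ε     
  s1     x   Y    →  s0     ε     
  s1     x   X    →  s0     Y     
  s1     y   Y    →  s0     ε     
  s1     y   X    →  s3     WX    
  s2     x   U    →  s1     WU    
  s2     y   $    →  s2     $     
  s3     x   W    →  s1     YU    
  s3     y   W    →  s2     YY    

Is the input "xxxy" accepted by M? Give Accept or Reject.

Reject

No computation consumes all input and reaches a final state.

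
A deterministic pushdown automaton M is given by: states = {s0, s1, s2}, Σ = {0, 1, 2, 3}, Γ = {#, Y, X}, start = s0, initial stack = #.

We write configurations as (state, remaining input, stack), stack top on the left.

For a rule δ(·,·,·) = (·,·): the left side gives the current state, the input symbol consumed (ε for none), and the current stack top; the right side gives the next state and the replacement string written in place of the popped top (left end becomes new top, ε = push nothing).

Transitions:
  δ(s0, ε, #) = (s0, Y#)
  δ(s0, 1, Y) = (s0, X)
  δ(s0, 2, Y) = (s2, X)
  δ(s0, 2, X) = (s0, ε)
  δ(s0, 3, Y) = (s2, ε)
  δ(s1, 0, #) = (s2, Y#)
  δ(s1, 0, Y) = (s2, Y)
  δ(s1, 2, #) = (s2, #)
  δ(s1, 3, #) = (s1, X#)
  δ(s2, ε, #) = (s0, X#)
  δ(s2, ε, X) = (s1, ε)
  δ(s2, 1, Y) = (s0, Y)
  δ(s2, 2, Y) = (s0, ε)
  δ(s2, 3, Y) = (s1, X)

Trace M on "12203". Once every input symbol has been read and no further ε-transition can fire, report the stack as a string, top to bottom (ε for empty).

(s0, 12203, #)
  ε-move, top #: go to s0, push Y# → (s0, 12203, Y#)
  read 1, top Y: go to s0, push X → (s0, 2203, X#)
  read 2, top X: go to s0, push ε → (s0, 203, #)
  ε-move, top #: go to s0, push Y# → (s0, 203, Y#)
  read 2, top Y: go to s2, push X → (s2, 03, X#)
  ε-move, top X: go to s1, push ε → (s1, 03, #)
  read 0, top #: go to s2, push Y# → (s2, 3, Y#)
  read 3, top Y: go to s1, push X → (s1, ε, X#)
All input consumed in state s1 with stack X#.

X#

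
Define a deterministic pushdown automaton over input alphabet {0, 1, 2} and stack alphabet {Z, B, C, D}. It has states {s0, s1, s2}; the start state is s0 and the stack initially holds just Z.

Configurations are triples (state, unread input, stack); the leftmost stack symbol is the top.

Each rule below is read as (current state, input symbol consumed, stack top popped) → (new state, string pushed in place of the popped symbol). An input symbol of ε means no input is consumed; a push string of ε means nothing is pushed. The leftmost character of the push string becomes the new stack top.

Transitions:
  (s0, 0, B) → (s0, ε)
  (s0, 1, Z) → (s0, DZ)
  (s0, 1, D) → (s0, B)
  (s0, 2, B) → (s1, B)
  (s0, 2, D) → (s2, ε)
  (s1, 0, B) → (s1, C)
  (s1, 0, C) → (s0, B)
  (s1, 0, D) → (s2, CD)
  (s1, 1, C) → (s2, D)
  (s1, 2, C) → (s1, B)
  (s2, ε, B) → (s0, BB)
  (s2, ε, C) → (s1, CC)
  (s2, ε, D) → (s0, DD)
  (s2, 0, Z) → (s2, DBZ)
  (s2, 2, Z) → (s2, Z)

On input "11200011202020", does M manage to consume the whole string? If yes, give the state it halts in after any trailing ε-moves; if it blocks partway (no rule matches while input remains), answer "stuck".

(s0, 11200011202020, Z)
  read 1, top Z: go to s0, push DZ → (s0, 1200011202020, DZ)
  read 1, top D: go to s0, push B → (s0, 200011202020, BZ)
  read 2, top B: go to s1, push B → (s1, 00011202020, BZ)
  read 0, top B: go to s1, push C → (s1, 0011202020, CZ)
  read 0, top C: go to s0, push B → (s0, 011202020, BZ)
  read 0, top B: go to s0, push ε → (s0, 11202020, Z)
  read 1, top Z: go to s0, push DZ → (s0, 1202020, DZ)
  read 1, top D: go to s0, push B → (s0, 202020, BZ)
  read 2, top B: go to s1, push B → (s1, 02020, BZ)
  read 0, top B: go to s1, push C → (s1, 2020, CZ)
  read 2, top C: go to s1, push B → (s1, 020, BZ)
  read 0, top B: go to s1, push C → (s1, 20, CZ)
  read 2, top C: go to s1, push B → (s1, 0, BZ)
  read 0, top B: go to s1, push C → (s1, ε, CZ)
All input consumed; M is in state s1.

s1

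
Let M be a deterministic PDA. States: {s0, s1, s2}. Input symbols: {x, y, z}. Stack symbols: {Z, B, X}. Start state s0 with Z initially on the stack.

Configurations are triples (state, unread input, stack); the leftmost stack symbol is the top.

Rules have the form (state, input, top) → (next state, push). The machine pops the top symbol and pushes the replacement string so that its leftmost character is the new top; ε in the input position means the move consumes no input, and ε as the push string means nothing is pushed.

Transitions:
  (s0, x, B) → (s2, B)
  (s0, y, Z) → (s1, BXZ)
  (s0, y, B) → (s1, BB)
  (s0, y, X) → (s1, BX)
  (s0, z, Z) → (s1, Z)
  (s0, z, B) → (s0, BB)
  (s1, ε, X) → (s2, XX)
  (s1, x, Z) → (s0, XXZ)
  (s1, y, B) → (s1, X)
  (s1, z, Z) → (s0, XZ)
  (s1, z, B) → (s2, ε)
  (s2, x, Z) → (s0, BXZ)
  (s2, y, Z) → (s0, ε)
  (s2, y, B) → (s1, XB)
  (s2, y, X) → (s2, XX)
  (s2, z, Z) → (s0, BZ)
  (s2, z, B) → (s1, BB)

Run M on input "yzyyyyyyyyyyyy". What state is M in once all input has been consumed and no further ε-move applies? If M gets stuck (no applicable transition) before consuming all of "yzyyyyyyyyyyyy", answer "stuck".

(s0, yzyyyyyyyyyyyy, Z)
  read y, top Z: go to s1, push BXZ → (s1, zyyyyyyyyyyyy, BXZ)
  read z, top B: go to s2, push ε → (s2, yyyyyyyyyyyy, XZ)
  read y, top X: go to s2, push XX → (s2, yyyyyyyyyyy, XXZ)
  read y, top X: go to s2, push XX → (s2, yyyyyyyyyy, XXXZ)
  read y, top X: go to s2, push XX → (s2, yyyyyyyyy, XXXXZ)
  read y, top X: go to s2, push XX → (s2, yyyyyyyy, XXXXXZ)
  read y, top X: go to s2, push XX → (s2, yyyyyyy, XXXXXXZ)
  read y, top X: go to s2, push XX → (s2, yyyyyy, XXXXXXXZ)
  read y, top X: go to s2, push XX → (s2, yyyyy, XXXXXXXXZ)
  read y, top X: go to s2, push XX → (s2, yyyy, XXXXXXXXXZ)
  read y, top X: go to s2, push XX → (s2, yyy, XXXXXXXXXXZ)
  read y, top X: go to s2, push XX → (s2, yy, XXXXXXXXXXXZ)
  read y, top X: go to s2, push XX → (s2, y, XXXXXXXXXXXXZ)
  read y, top X: go to s2, push XX → (s2, ε, XXXXXXXXXXXXXZ)
All input consumed; M is in state s2.

s2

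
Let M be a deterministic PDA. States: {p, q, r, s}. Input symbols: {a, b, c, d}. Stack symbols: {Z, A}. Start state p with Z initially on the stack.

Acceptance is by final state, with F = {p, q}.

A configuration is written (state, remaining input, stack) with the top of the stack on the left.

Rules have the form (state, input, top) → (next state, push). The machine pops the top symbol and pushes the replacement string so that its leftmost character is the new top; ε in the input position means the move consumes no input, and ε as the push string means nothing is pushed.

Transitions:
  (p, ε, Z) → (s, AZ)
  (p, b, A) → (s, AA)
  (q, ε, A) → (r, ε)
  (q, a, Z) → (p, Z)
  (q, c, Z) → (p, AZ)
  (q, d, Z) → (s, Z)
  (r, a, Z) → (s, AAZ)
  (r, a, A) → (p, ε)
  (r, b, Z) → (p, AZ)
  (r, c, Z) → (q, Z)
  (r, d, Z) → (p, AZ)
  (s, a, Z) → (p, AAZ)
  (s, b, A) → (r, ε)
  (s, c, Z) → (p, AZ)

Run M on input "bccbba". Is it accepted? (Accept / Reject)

(p, bccbba, Z)
  ε-move, top Z: go to s, push AZ → (s, bccbba, AZ)
  read b, top A: go to r, push ε → (r, ccbba, Z)
  read c, top Z: go to q, push Z → (q, cbba, Z)
  read c, top Z: go to p, push AZ → (p, bba, AZ)
  read b, top A: go to s, push AA → (s, ba, AAZ)
  read b, top A: go to r, push ε → (r, a, AZ)
  read a, top A: go to p, push ε → (p, ε, Z)
All input consumed; state p ∈ F.

Accept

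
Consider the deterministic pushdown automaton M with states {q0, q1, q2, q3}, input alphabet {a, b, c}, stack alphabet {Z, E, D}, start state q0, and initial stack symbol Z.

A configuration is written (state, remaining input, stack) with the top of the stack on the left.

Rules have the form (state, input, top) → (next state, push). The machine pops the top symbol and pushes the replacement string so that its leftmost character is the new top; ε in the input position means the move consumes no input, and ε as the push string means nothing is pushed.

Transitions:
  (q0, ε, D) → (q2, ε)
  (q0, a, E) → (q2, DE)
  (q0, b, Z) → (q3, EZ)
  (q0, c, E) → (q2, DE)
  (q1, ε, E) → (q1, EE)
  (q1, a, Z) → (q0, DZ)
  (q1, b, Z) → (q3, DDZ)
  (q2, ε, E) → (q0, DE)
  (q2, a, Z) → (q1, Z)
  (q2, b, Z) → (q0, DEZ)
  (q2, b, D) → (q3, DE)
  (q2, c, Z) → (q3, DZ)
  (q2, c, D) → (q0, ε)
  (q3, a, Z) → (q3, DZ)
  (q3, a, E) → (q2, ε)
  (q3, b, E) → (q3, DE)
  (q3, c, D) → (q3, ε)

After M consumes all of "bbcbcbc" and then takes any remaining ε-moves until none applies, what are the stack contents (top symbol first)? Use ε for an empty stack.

EZ

(q0, bbcbcbc, Z) ⊢ (q3, bcbcbc, EZ) ⊢ (q3, cbcbc, DEZ) ⊢ (q3, bcbc, EZ) ⊢ (q3, cbc, DEZ) ⊢ (q3, bc, EZ) ⊢ (q3, c, DEZ) ⊢ (q3, ε, EZ)
All input consumed in state q3 with stack EZ.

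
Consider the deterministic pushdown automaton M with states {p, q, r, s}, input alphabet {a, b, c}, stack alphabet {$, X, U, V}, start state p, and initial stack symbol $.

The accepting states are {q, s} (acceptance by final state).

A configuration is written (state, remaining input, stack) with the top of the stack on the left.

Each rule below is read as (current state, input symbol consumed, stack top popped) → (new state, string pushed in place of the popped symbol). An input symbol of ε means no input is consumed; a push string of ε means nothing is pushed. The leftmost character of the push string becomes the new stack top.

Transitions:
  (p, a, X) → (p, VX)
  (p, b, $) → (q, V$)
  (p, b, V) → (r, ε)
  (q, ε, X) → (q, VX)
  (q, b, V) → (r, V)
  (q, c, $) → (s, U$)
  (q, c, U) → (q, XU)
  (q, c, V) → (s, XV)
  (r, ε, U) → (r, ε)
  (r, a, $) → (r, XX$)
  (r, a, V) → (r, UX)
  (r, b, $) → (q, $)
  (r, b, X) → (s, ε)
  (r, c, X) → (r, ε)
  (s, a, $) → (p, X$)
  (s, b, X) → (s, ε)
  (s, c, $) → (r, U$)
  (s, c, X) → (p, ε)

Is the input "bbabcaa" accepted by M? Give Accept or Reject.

(p, bbabcaa, $)
  read b, top $: go to q, push V$ → (q, babcaa, V$)
  read b, top V: go to r, push V → (r, abcaa, V$)
  read a, top V: go to r, push UX → (r, bcaa, UX$)
  ε-move, top U: go to r, push ε → (r, bcaa, X$)
  read b, top X: go to s, push ε → (s, caa, $)
  read c, top $: go to r, push U$ → (r, aa, U$)
  ε-move, top U: go to r, push ε → (r, aa, $)
  read a, top $: go to r, push XX$ → (r, a, XX$)
No transition applies at (r, a, XX$); input not fully consumed.

Reject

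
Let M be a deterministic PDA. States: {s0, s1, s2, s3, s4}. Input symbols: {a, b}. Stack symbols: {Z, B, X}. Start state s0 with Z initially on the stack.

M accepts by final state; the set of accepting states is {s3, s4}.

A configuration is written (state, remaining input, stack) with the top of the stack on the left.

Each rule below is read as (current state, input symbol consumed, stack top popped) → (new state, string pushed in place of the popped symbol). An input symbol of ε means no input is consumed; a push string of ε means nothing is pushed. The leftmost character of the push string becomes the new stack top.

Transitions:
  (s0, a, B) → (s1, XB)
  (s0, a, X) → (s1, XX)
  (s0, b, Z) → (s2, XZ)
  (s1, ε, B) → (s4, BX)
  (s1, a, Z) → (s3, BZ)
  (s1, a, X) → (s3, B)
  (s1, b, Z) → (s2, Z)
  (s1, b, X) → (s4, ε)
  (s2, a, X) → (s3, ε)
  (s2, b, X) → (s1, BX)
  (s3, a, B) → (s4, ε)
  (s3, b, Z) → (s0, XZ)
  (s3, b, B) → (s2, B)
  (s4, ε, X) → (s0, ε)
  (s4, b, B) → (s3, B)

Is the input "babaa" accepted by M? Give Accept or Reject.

(s0, babaa, Z)
  read b, top Z: go to s2, push XZ → (s2, abaa, XZ)
  read a, top X: go to s3, push ε → (s3, baa, Z)
  read b, top Z: go to s0, push XZ → (s0, aa, XZ)
  read a, top X: go to s1, push XX → (s1, a, XXZ)
  read a, top X: go to s3, push B → (s3, ε, BXZ)
All input consumed; state s3 ∈ F.

Accept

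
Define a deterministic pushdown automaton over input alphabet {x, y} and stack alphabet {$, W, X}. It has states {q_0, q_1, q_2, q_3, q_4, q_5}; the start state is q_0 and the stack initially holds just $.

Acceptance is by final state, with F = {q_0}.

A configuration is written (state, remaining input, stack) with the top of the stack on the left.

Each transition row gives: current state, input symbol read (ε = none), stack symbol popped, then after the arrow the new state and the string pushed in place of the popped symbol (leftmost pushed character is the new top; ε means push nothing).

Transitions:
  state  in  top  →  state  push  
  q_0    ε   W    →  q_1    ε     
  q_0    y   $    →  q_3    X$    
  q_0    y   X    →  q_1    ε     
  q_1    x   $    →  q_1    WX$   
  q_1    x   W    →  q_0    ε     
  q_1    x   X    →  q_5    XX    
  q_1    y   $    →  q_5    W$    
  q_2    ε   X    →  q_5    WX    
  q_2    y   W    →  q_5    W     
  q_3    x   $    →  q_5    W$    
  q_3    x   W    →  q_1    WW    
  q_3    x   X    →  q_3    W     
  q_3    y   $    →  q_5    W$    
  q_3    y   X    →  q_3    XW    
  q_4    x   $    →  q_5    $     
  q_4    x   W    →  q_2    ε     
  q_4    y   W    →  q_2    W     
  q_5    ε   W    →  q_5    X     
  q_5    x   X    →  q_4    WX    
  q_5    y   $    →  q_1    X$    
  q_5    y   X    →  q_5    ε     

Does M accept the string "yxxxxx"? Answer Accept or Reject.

Accept

(q_0, yxxxxx, $)
  read y, top $: go to q_3, push X$ → (q_3, xxxxx, X$)
  read x, top X: go to q_3, push W → (q_3, xxxx, W$)
  read x, top W: go to q_1, push WW → (q_1, xxx, WW$)
  read x, top W: go to q_0, push ε → (q_0, xx, W$)
  ε-move, top W: go to q_1, push ε → (q_1, xx, $)
  read x, top $: go to q_1, push WX$ → (q_1, x, WX$)
  read x, top W: go to q_0, push ε → (q_0, ε, X$)
All input consumed; state q_0 ∈ F.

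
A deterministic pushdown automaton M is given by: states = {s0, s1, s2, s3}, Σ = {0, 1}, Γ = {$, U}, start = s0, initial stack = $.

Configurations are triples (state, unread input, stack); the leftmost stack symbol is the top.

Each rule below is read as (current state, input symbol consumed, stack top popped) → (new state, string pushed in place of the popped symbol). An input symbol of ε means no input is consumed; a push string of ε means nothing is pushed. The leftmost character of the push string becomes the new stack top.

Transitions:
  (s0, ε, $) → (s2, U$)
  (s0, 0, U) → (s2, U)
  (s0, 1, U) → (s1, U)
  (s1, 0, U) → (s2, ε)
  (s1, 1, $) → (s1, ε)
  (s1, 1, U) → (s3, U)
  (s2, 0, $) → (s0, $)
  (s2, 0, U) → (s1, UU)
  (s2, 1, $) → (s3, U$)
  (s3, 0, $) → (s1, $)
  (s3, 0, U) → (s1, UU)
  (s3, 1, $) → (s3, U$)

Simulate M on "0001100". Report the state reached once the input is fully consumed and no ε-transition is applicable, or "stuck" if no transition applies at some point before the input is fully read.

stuck

(s0, 0001100, $)
  ε-move, top $: go to s2, push U$ → (s2, 0001100, U$)
  read 0, top U: go to s1, push UU → (s1, 001100, UU$)
  read 0, top U: go to s2, push ε → (s2, 01100, U$)
  read 0, top U: go to s1, push UU → (s1, 1100, UU$)
  read 1, top U: go to s3, push U → (s3, 100, UU$)
No transition for (s3, 1, top U); M blocks with input 100 remaining.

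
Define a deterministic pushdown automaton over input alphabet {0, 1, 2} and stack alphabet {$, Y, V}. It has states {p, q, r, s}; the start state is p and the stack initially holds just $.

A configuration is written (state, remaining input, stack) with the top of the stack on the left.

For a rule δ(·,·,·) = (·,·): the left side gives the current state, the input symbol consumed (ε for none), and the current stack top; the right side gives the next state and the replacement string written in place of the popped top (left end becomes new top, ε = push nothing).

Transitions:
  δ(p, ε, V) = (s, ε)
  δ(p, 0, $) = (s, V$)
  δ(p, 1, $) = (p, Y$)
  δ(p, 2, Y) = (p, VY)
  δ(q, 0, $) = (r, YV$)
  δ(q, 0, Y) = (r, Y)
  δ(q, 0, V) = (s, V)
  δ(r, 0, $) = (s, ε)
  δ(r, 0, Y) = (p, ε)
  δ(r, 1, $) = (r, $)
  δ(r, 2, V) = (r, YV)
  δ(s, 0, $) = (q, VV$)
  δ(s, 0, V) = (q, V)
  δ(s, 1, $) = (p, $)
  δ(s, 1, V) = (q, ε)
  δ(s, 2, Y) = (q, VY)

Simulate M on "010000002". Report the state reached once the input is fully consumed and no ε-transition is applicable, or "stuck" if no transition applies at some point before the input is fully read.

(p, 010000002, $)
  read 0, top $: go to s, push V$ → (s, 10000002, V$)
  read 1, top V: go to q, push ε → (q, 0000002, $)
  read 0, top $: go to r, push YV$ → (r, 000002, YV$)
  read 0, top Y: go to p, push ε → (p, 00002, V$)
  ε-move, top V: go to s, push ε → (s, 00002, $)
  read 0, top $: go to q, push VV$ → (q, 0002, VV$)
  read 0, top V: go to s, push V → (s, 002, VV$)
  read 0, top V: go to q, push V → (q, 02, VV$)
  read 0, top V: go to s, push V → (s, 2, VV$)
No transition for (s, 2, top V); M blocks with input 2 remaining.

stuck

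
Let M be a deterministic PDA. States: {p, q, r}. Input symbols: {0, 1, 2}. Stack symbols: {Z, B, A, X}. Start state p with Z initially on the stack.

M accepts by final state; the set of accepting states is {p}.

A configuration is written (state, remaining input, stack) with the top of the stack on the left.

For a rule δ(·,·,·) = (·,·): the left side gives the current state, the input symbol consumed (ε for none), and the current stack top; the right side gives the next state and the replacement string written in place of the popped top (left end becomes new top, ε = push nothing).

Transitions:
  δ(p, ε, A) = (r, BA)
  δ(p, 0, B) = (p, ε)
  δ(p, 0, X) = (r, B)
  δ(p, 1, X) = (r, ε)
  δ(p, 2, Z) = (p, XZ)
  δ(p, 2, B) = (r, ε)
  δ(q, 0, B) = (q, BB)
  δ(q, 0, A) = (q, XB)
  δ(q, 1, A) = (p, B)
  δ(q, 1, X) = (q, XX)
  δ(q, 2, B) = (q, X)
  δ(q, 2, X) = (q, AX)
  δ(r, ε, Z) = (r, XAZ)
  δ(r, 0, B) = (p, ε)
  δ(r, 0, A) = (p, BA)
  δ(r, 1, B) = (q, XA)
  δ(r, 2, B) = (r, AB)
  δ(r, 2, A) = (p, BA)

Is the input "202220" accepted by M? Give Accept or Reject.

Accept

(p, 202220, Z)
  read 2, top Z: go to p, push XZ → (p, 02220, XZ)
  read 0, top X: go to r, push B → (r, 2220, BZ)
  read 2, top B: go to r, push AB → (r, 220, ABZ)
  read 2, top A: go to p, push BA → (p, 20, BABZ)
  read 2, top B: go to r, push ε → (r, 0, ABZ)
  read 0, top A: go to p, push BA → (p, ε, BABZ)
All input consumed; state p ∈ F.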